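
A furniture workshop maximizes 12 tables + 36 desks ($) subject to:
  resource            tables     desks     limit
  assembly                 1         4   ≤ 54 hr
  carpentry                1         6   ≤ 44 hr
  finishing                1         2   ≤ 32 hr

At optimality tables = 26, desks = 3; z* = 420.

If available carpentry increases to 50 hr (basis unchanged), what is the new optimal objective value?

At the optimum: assembly uses 38 of 54 (slack = 16); carpentry uses 44 of 44 (binding); finishing uses 32 of 32 (binding).
By complementary slackness, y = 0 for the non-binding constraint.
The binding rows give the dual system: 1·y_carpentry + 1·y_finishing = 12 and 6·y_carpentry + 2·y_finishing = 36.
This yields shadow prices y_carpentry = 3, y_finishing = 9.
Δz = y_carpentry·Δb = 3 × (6) = 18, so new z* = 420 + 18 = 438.

438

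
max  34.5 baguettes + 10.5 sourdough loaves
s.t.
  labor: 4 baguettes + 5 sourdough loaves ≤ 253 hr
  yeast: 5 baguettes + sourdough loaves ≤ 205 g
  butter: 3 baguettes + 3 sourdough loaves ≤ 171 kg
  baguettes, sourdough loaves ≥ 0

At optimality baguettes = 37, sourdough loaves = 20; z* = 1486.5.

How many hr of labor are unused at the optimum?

labor used = 4·37 + 5·20 = 248; slack = 253 − 248 = 5.

5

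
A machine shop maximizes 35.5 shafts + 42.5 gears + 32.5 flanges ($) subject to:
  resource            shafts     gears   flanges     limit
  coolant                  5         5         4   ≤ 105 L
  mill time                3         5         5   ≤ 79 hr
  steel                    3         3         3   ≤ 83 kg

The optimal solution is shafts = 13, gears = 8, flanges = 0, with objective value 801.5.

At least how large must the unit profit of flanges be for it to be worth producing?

37.5

At the optimum: coolant uses 105 of 105 (binding); mill time uses 79 of 79 (binding); steel uses 63 of 83 (slack = 20).
Slack constraints have shadow price 0 (complementary slackness).
From A_Bᵀ y = c: 5·y_coolant + 3·y_mill time = 35.5; 5·y_coolant + 5·y_mill time = 42.5.
Solving: y_coolant = 5, y_mill time = 3.5.
flanges enters the basis when its profit ≥ yᵀa₃ = 5·4 + 3.5·5 = 37.5.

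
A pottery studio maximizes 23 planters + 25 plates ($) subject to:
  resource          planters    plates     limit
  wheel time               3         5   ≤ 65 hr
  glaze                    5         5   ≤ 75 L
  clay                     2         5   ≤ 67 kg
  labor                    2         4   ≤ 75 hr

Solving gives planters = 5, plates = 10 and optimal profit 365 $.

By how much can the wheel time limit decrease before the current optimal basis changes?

Binding constraints: wheel time, glaze. The basis is B = [[3,5],[5,5]] with det -10.
Per unit decrease in wheel time, x* moves by d = (0.5, -0.5).
The basis stays optimal until plates reaches 0; allowable decrease = 20 hr.

20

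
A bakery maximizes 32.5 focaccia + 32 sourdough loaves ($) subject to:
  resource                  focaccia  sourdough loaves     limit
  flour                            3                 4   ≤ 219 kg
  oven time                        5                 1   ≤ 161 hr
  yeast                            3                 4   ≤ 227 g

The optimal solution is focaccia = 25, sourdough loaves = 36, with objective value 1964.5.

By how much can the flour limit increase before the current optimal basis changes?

Binding constraints: flour, oven time. The basis is B = [[3,4],[5,1]] with det -17.
Per unit increase in flour, x* moves by d = (-0.0588, 0.2941).
The basis stays optimal until yeast becomes binding; allowable increase = 8 kg.

8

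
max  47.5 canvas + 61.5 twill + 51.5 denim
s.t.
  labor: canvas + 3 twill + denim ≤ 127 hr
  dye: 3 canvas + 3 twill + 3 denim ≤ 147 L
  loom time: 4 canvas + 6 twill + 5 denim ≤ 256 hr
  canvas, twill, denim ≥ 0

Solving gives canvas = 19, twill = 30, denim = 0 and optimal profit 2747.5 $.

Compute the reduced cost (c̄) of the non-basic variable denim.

Check each constraint at x*: labor 109/127 (slack 18); dye 147/147 (tight); loom time 256/256 (tight).
By complementary slackness, y = 0 for the non-binding constraint.
Dual feasibility on the basic columns requires 3·y_dye + 4·y_loom time = 47.5, 3·y_dye + 6·y_loom time = 61.5.
→ y_dye = 6.5 and y_loom time = 7.
Reduced cost of denim: c₃ − yᵀa₃ = 51.5 − (6.5·3 + 7·5) = 51.5 − 54.5 = -3.

-3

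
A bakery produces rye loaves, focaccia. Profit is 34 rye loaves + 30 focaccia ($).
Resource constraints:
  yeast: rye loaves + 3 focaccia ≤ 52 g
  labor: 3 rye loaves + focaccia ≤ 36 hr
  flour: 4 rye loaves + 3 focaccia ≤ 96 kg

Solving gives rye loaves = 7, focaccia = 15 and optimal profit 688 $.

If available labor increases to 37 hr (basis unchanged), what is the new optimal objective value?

At the optimum: yeast uses 52 of 52 (binding); labor uses 36 of 36 (binding); flour uses 73 of 96 (slack = 23).
Since flour is not tight, its dual is 0.
From A_Bᵀ y = c: 1·y_yeast + 3·y_labor = 34; 3·y_yeast + 1·y_labor = 30.
This yields shadow prices y_yeast = 7, y_labor = 9.
Δz = y_labor·Δb = 9 × (1) = 9, so new z* = 688 + 9 = 697.

697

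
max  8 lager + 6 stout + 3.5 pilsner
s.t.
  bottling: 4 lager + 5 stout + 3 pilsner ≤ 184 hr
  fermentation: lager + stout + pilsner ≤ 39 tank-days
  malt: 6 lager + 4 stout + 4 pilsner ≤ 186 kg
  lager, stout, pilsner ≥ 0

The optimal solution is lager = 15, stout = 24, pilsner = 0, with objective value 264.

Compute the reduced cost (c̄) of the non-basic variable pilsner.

At the optimum: bottling uses 180 of 184 (slack = 4); fermentation uses 39 of 39 (binding); malt uses 186 of 186 (binding).
By complementary slackness, y = 0 for the non-binding constraint.
From A_Bᵀ y = c: 1·y_fermentation + 6·y_malt = 8; 1·y_fermentation + 4·y_malt = 6.
Solving: y_fermentation = 2, y_malt = 1.
Reduced cost of pilsner: c₃ − yᵀa₃ = 3.5 − (2·1 + 1·4) = 3.5 − 6 = -2.5.

-2.5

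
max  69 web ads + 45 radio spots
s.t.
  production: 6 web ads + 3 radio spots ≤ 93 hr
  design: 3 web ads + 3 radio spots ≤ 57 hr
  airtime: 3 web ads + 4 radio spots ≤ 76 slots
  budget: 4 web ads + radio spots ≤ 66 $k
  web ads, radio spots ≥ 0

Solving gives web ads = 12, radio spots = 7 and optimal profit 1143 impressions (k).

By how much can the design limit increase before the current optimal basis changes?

7.2

Binding constraints: production, design. The basis is B = [[6,3],[3,3]] with det 9.
Per unit increase in design, x* moves by d = (-0.3333, 0.6667).
The basis stays optimal until airtime becomes binding; allowable increase = 7.2 hr.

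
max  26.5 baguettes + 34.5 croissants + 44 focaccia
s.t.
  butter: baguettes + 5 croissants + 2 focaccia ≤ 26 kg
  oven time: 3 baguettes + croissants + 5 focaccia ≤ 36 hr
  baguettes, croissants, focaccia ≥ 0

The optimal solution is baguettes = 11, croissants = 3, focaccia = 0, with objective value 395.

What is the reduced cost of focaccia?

-2

Check each constraint at x*: butter 26/26 (tight); oven time 36/36 (tight).
The binding rows give the dual system: 1·y_butter + 3·y_oven time = 26.5 and 5·y_butter + 1·y_oven time = 34.5.
This yields shadow prices y_butter = 5.5, y_oven time = 7.
Reduced cost of focaccia: c₃ − yᵀa₃ = 44 − (5.5·2 + 7·5) = 44 − 46 = -2.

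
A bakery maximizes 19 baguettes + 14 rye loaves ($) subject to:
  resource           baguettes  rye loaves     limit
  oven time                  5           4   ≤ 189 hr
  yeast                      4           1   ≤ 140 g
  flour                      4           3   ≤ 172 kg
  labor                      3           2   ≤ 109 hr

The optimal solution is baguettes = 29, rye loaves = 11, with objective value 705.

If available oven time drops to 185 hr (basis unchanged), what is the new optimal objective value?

697

At the optimum: oven time uses 189 of 189 (binding); yeast uses 127 of 140 (slack = 13); flour uses 149 of 172 (slack = 23); labor uses 109 of 109 (binding).
Slack constraints have shadow price 0 (complementary slackness).
Dual feasibility on the basic columns requires 5·y_oven time + 3·y_labor = 19, 4·y_oven time + 2·y_labor = 14.
This yields shadow prices y_oven time = 2, y_labor = 3.
Δz = y_oven time·Δb = 2 × (-4) = -8, so new z* = 705 − 8 = 697.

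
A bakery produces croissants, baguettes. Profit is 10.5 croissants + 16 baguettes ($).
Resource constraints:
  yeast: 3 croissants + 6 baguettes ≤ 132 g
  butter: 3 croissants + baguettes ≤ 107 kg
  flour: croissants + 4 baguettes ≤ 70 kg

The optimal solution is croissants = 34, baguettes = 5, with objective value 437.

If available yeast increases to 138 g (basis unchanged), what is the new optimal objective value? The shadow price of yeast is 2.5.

452

Δb = 6, so new z* = 437 + (2.5)·(6) = 437 + 15 = 452.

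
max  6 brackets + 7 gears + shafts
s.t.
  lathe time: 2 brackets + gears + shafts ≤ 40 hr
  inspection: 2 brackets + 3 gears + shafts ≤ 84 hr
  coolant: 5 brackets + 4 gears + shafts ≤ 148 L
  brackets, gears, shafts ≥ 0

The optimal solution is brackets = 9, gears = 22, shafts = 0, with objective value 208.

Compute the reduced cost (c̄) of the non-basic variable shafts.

-2

Check each constraint at x*: lathe time 40/40 (tight); inspection 84/84 (tight); coolant 133/148 (slack 15).
Since coolant is not tight, its dual is 0.
Dual feasibility on the basic columns requires 2·y_lathe time + 2·y_inspection = 6, 1·y_lathe time + 3·y_inspection = 7.
Solving: y_lathe time = 1, y_inspection = 2.
Reduced cost of shafts: c₃ − yᵀa₃ = 1 − (1·1 + 2·1) = 1 − 3 = -2.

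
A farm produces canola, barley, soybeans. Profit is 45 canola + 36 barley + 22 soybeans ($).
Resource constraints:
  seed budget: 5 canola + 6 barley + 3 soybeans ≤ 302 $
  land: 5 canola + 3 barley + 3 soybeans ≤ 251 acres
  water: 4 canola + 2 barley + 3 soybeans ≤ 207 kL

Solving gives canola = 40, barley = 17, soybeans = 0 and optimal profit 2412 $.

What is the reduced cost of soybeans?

At the optimum: seed budget uses 302 of 302 (binding); land uses 251 of 251 (binding); water uses 194 of 207 (slack = 13).
By complementary slackness, y = 0 for the non-binding constraint.
From A_Bᵀ y = c: 5·y_seed budget + 5·y_land = 45; 6·y_seed budget + 3·y_land = 36.
This yields shadow prices y_seed budget = 3, y_land = 6.
Reduced cost of soybeans: c₃ − yᵀa₃ = 22 − (3·3 + 6·3) = 22 − 27 = -5.

-5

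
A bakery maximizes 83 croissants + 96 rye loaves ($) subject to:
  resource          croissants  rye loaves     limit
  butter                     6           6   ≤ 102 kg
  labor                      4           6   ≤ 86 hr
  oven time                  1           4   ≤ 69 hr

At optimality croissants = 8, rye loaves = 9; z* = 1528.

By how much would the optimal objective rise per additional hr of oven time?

0

Check each constraint at x*: butter 102/102 (tight); labor 86/86 (tight); oven time 44/69 (slack 25).
Since oven time is not tight, its dual is 0.
Dual feasibility on the basic columns requires 6·y_butter + 4·y_labor = 83, 6·y_butter + 6·y_labor = 96.
This yields shadow prices y_butter = 9.5, y_labor = 6.5.
Shadow price of oven time = 0.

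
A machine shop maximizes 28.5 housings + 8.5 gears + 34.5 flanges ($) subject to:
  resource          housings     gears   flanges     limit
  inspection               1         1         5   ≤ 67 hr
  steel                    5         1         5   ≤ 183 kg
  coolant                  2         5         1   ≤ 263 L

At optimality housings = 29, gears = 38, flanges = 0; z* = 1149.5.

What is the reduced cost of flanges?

Check each constraint at x*: inspection 67/67 (tight); steel 183/183 (tight); coolant 248/263 (slack 15).
Slack constraints have shadow price 0 (complementary slackness).
The binding rows give the dual system: 1·y_inspection + 5·y_steel = 28.5 and 1·y_inspection + 1·y_steel = 8.5.
Solving: y_inspection = 3.5, y_steel = 5.
Reduced cost of flanges: c₃ − yᵀa₃ = 34.5 − (3.5·5 + 5·5) = 34.5 − 42.5 = -8.

-8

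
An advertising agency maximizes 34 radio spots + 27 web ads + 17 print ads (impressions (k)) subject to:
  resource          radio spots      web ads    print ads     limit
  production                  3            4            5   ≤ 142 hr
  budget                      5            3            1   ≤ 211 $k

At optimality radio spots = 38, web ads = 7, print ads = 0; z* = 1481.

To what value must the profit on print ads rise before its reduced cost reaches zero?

At the optimum: production uses 142 of 142 (binding); budget uses 211 of 211 (binding).
The binding rows give the dual system: 3·y_production + 5·y_budget = 34 and 4·y_production + 3·y_budget = 27.
This yields shadow prices y_production = 3, y_budget = 5.
print ads enters the basis when its profit ≥ yᵀa₃ = 3·5 + 5·1 = 20.

20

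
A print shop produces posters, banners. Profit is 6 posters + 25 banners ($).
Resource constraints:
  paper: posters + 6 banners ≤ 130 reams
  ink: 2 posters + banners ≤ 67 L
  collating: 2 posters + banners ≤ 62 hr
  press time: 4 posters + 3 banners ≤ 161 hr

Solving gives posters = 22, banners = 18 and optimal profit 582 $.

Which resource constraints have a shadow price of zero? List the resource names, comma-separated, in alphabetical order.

paper: 130/130 (binding)
ink: 62/67 (slack 5)
collating: 62/62 (binding)
press time: 142/161 (slack 19)
By complementary slackness, a constraint with positive slack has shadow price 0 → ink, press time.

ink, press time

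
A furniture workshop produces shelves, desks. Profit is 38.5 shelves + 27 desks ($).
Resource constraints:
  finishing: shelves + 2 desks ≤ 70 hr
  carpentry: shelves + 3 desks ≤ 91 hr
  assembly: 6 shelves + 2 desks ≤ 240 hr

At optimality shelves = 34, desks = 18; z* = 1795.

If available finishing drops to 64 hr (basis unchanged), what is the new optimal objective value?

1744

Check each constraint at x*: finishing 70/70 (tight); carpentry 88/91 (slack 3); assembly 240/240 (tight).
By complementary slackness, y = 0 for the non-binding constraint.
From A_Bᵀ y = c: 1·y_finishing + 6·y_assembly = 38.5; 2·y_finishing + 2·y_assembly = 27.
This yields shadow prices y_finishing = 8.5, y_assembly = 5.
Δz = y_finishing·Δb = 8.5 × (-6) = -51, so new z* = 1795 − 51 = 1744.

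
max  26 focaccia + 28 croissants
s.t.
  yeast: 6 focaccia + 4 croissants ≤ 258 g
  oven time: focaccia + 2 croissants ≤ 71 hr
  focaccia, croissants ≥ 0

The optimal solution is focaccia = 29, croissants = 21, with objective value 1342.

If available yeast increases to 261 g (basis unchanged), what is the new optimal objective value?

1351

At the optimum: yeast uses 258 of 258 (binding); oven time uses 71 of 71 (binding).
Dual feasibility on the basic columns requires 6·y_yeast + 1·y_oven time = 26, 4·y_yeast + 2·y_oven time = 28.
→ y_yeast = 3 and y_oven time = 8.
Δz = y_yeast·Δb = 3 × (3) = 9, so new z* = 1342 + 9 = 1351.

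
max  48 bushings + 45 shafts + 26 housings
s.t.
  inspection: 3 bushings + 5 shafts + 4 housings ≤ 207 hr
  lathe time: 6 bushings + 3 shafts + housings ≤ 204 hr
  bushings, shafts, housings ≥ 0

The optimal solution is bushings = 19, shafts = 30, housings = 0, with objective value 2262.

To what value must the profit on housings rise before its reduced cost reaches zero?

Check each constraint at x*: inspection 207/207 (tight); lathe time 204/204 (tight).
From A_Bᵀ y = c: 3·y_inspection + 6·y_lathe time = 48; 5·y_inspection + 3·y_lathe time = 45.
Solving: y_inspection = 6, y_lathe time = 5.
housings enters the basis when its profit ≥ yᵀa₃ = 6·4 + 5·1 = 29.

29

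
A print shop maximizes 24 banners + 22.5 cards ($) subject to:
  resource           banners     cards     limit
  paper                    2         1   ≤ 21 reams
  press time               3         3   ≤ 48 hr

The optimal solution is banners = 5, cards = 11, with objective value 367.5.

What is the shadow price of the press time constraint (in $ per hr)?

At the optimum: paper uses 21 of 21 (binding); press time uses 48 of 48 (binding).
The binding rows give the dual system: 2·y_paper + 3·y_press time = 24 and 1·y_paper + 3·y_press time = 22.5.
→ y_paper = 1.5 and y_press time = 7.
Shadow price of press time = 7.

7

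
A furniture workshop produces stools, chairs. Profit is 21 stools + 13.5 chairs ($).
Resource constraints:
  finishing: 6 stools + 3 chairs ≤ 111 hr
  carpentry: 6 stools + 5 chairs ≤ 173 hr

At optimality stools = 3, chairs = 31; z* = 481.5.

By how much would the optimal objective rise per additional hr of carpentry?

Both finishing and carpentry are binding at x*.
The binding rows give the dual system: 6·y_finishing + 6·y_carpentry = 21 and 3·y_finishing + 5·y_carpentry = 13.5.
This yields shadow prices y_finishing = 2, y_carpentry = 1.5.
Shadow price of carpentry = 1.5.

1.5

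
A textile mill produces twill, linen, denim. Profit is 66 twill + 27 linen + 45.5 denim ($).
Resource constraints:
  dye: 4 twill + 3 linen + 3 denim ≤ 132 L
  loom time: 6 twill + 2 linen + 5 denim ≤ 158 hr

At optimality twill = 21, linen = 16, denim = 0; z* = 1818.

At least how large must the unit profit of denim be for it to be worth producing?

54

Check each constraint at x*: dye 132/132 (tight); loom time 158/158 (tight).
From A_Bᵀ y = c: 4·y_dye + 6·y_loom time = 66; 3·y_dye + 2·y_loom time = 27.
→ y_dye = 3 and y_loom time = 9.
denim enters the basis when its profit ≥ yᵀa₃ = 3·3 + 9·5 = 54.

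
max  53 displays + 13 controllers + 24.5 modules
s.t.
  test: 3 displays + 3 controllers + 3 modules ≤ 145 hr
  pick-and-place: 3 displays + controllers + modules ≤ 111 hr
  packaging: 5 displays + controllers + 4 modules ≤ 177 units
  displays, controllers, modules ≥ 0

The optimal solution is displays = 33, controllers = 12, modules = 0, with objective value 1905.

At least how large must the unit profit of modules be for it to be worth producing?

34

At the optimum: test uses 135 of 145 (slack = 10); pick-and-place uses 111 of 111 (binding); packaging uses 177 of 177 (binding).
By complementary slackness, y = 0 for the non-binding constraint.
Dual feasibility on the basic columns requires 3·y_pick-and-place + 5·y_packaging = 53, 1·y_pick-and-place + 1·y_packaging = 13.
This yields shadow prices y_pick-and-place = 6, y_packaging = 7.
modules enters the basis when its profit ≥ yᵀa₃ = 6·1 + 7·4 = 34.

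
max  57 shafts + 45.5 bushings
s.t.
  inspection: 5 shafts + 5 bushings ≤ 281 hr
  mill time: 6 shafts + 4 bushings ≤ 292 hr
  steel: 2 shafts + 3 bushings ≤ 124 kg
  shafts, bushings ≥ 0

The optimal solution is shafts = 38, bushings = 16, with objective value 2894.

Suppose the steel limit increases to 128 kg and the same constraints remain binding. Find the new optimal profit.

Binding: mill time and steel. Non-binding: inspection (11 unused).
By complementary slackness, y = 0 for the non-binding constraint.
From A_Bᵀ y = c: 6·y_mill time + 2·y_steel = 57; 4·y_mill time + 3·y_steel = 45.5.
→ y_mill time = 8 and y_steel = 4.5.
Δz = y_steel·Δb = 4.5 × (4) = 18, so new z* = 2894 + 18 = 2912.

2912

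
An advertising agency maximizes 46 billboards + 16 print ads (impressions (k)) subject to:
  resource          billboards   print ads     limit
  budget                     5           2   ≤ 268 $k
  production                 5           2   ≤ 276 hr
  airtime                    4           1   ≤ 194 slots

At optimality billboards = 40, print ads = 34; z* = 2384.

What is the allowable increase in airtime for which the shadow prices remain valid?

20.4

Binding constraints: budget, airtime. The basis is B = [[5,2],[4,1]] with det -3.
Per unit increase in airtime, x* moves by d = (0.6667, -1.6667).
The basis stays optimal until print ads reaches 0; allowable increase = 20.4 slots.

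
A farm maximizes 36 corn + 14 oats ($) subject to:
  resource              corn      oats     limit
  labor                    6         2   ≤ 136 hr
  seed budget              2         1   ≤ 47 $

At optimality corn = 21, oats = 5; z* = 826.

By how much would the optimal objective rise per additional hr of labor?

4

At the optimum: labor uses 136 of 136 (binding); seed budget uses 47 of 47 (binding).
The binding rows give the dual system: 6·y_labor + 2·y_seed budget = 36 and 2·y_labor + 1·y_seed budget = 14.
→ y_labor = 4 and y_seed budget = 6.
Shadow price of labor = 4.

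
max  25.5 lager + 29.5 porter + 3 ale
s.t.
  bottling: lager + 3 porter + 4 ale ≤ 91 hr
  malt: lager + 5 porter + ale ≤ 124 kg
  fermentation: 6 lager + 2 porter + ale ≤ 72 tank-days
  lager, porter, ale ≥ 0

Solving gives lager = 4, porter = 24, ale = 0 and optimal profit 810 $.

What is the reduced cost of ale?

-5

At the optimum: bottling uses 76 of 91 (slack = 15); malt uses 124 of 124 (binding); fermentation uses 72 of 72 (binding).
By complementary slackness, y = 0 for the non-binding constraint.
The binding rows give the dual system: 1·y_malt + 6·y_fermentation = 25.5 and 5·y_malt + 2·y_fermentation = 29.5.
Solving: y_malt = 4.5, y_fermentation = 3.5.
Reduced cost of ale: c₃ − yᵀa₃ = 3 − (4.5·1 + 3.5·1) = 3 − 8 = -5.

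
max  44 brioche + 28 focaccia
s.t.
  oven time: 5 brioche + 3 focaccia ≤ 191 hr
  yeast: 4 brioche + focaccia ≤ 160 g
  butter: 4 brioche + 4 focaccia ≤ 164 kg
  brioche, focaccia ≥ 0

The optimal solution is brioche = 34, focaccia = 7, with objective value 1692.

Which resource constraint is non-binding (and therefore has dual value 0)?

yeast

oven time: 191/191 (binding)
yeast: 143/160 (slack 17)
butter: 164/164 (binding)
By complementary slackness, a constraint with positive slack has shadow price 0 → yeast.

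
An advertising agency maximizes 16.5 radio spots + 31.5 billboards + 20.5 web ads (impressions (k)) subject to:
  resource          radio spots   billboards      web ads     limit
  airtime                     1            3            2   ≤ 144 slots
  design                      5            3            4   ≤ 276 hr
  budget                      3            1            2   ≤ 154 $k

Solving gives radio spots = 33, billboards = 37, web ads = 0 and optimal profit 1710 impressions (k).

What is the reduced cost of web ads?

-3.5

At the optimum: airtime uses 144 of 144 (binding); design uses 276 of 276 (binding); budget uses 136 of 154 (slack = 18).
Slack constraints have shadow price 0 (complementary slackness).
From A_Bᵀ y = c: 1·y_airtime + 5·y_design = 16.5; 3·y_airtime + 3·y_design = 31.5.
This yields shadow prices y_airtime = 9, y_design = 1.5.
Reduced cost of web ads: c₃ − yᵀa₃ = 20.5 − (9·2 + 1.5·4) = 20.5 − 24 = -3.5.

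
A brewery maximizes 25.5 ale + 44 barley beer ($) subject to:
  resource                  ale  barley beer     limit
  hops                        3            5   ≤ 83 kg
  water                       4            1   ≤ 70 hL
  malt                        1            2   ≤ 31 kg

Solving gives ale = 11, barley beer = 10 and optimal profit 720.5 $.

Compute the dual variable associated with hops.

7

Binding: hops and malt. Non-binding: water (16 unused).
Since water is not tight, its dual is 0.
The binding rows give the dual system: 3·y_hops + 1·y_malt = 25.5 and 5·y_hops + 2·y_malt = 44.
This yields shadow prices y_hops = 7, y_malt = 4.5.
Shadow price of hops = 7.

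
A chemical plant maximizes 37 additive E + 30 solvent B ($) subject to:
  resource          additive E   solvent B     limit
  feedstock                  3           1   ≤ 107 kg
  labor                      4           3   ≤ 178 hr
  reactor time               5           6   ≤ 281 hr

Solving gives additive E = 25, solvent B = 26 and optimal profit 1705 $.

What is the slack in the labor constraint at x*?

0

labor used = 4·25 + 3·26 = 178; slack = 178 − 178 = 0.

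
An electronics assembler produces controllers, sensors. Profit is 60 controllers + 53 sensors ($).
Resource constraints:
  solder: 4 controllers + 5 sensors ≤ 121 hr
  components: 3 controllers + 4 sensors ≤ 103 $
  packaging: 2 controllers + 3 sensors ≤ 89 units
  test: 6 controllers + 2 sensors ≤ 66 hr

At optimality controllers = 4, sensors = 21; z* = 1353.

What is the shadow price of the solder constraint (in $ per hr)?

9

At the optimum: solder uses 121 of 121 (binding); components uses 96 of 103 (slack = 7); packaging uses 71 of 89 (slack = 18); test uses 66 of 66 (binding).
By complementary slackness, y = 0 for the non-binding constraints.
From A_Bᵀ y = c: 4·y_solder + 6·y_test = 60; 5·y_solder + 2·y_test = 53.
Solving: y_solder = 9, y_test = 4.
Shadow price of solder = 9.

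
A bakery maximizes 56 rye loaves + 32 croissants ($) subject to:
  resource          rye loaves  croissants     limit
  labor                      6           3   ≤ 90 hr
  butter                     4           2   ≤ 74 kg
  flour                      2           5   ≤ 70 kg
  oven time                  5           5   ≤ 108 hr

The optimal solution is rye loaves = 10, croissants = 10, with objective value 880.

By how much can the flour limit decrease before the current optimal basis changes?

Binding constraints: labor, flour. The basis is B = [[6,3],[2,5]] with det 24.
Per unit decrease in flour, x* moves by d = (0.125, -0.25).
The basis stays optimal until croissants reaches 0; allowable decrease = 40 kg.

40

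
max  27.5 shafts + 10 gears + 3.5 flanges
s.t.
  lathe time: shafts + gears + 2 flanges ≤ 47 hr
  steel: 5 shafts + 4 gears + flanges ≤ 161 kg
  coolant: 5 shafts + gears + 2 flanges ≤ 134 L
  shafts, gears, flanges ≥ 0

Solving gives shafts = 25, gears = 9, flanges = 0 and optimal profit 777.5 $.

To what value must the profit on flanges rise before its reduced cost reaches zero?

9.5

At the optimum: lathe time uses 34 of 47 (slack = 13); steel uses 161 of 161 (binding); coolant uses 134 of 134 (binding).
By complementary slackness, y = 0 for the non-binding constraint.
The binding rows give the dual system: 5·y_steel + 5·y_coolant = 27.5 and 4·y_steel + 1·y_coolant = 10.
This yields shadow prices y_steel = 1.5, y_coolant = 4.
flanges enters the basis when its profit ≥ yᵀa₃ = 1.5·1 + 4·2 = 9.5.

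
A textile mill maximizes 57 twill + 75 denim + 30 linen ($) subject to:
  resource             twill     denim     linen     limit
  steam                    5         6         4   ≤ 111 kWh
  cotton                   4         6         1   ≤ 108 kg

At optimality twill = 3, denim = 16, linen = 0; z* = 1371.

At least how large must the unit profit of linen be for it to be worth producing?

Check each constraint at x*: steam 111/111 (tight); cotton 108/108 (tight).
Dual feasibility on the basic columns requires 5·y_steam + 4·y_cotton = 57, 6·y_steam + 6·y_cotton = 75.
Solving: y_steam = 7, y_cotton = 5.5.
linen enters the basis when its profit ≥ yᵀa₃ = 7·4 + 5.5·1 = 33.5.

33.5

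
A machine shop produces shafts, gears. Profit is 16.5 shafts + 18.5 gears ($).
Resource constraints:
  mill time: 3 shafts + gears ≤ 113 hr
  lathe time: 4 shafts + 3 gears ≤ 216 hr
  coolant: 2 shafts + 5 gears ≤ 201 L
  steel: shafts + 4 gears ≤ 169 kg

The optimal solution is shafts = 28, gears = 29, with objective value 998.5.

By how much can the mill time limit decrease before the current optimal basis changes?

72.8

Binding constraints: mill time, coolant. The basis is B = [[3,1],[2,5]] with det 13.
Per unit decrease in mill time, x* moves by d = (-0.3846, 0.1538).
The basis stays optimal until shafts reaches 0; allowable decrease = 72.8 hr.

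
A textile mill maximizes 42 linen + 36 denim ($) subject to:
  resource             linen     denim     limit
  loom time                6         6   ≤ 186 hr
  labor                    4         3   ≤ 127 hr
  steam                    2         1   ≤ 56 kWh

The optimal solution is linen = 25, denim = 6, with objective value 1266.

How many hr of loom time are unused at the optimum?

0

loom time used = 6·25 + 6·6 = 186; slack = 186 − 186 = 0.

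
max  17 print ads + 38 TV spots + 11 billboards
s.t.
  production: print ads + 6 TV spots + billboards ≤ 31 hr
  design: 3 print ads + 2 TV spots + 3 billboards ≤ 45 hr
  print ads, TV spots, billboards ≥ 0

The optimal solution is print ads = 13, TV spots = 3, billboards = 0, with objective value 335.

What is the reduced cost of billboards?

-6

At the optimum: production uses 31 of 31 (binding); design uses 45 of 45 (binding).
The binding rows give the dual system: 1·y_production + 3·y_design = 17 and 6·y_production + 2·y_design = 38.
→ y_production = 5 and y_design = 4.
Reduced cost of billboards: c₃ − yᵀa₃ = 11 − (5·1 + 4·3) = 11 − 17 = -6.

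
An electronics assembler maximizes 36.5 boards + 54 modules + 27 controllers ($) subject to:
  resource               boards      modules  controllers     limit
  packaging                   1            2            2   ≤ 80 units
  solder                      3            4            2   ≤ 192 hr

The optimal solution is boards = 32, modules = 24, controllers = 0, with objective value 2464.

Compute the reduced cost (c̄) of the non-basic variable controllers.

At the optimum: packaging uses 80 of 80 (binding); solder uses 192 of 192 (binding).
From A_Bᵀ y = c: 1·y_packaging + 3·y_solder = 36.5; 2·y_packaging + 4·y_solder = 54.
Solving: y_packaging = 8, y_solder = 9.5.
Reduced cost of controllers: c₃ − yᵀa₃ = 27 − (8·2 + 9.5·2) = 27 − 35 = -8.

-8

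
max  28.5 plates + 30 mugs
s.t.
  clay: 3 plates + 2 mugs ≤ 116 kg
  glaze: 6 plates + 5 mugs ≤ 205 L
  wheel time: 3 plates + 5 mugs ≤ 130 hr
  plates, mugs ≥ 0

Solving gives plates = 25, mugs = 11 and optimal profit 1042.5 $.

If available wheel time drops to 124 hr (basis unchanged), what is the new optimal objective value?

1027.5

Binding: glaze and wheel time. Non-binding: clay (19 unused).
Slack constraints have shadow price 0 (complementary slackness).
From A_Bᵀ y = c: 6·y_glaze + 3·y_wheel time = 28.5; 5·y_glaze + 5·y_wheel time = 30.
Solving: y_glaze = 3.5, y_wheel time = 2.5.
Δz = y_wheel time·Δb = 2.5 × (-6) = -15, so new z* = 1042.5 − 15 = 1027.5.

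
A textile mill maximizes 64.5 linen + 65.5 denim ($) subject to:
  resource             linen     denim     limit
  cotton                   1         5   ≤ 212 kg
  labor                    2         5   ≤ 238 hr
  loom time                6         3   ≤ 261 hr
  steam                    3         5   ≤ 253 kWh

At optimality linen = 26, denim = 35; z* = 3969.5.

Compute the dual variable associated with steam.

9.5

At the optimum: cotton uses 201 of 212 (slack = 11); labor uses 227 of 238 (slack = 11); loom time uses 261 of 261 (binding); steam uses 253 of 253 (binding).
Slack constraints have shadow price 0 (complementary slackness).
The binding rows give the dual system: 6·y_loom time + 3·y_steam = 64.5 and 3·y_loom time + 5·y_steam = 65.5.
Solving: y_loom time = 6, y_steam = 9.5.
Shadow price of steam = 9.5.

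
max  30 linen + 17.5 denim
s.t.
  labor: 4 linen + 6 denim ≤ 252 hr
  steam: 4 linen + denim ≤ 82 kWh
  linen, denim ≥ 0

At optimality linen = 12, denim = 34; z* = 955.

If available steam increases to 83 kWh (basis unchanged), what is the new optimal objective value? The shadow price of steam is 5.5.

960.5

Δb = 1, so new z* = 955 + (5.5)·(1) = 955 + 5.5 = 960.5.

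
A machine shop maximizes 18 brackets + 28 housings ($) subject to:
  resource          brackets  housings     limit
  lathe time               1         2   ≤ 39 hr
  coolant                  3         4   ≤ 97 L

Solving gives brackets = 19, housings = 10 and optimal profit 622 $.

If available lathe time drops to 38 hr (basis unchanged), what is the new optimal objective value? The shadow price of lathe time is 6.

Δb = -1, so new z* = 622 + (6)·(-1) = 622 − 6 = 616.

616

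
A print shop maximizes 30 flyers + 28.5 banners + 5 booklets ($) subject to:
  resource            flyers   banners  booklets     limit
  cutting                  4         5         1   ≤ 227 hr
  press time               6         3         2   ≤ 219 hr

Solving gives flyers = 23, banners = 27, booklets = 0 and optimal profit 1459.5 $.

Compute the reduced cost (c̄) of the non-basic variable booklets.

-3.5

Check each constraint at x*: cutting 227/227 (tight); press time 219/219 (tight).
Dual feasibility on the basic columns requires 4·y_cutting + 6·y_press time = 30, 5·y_cutting + 3·y_press time = 28.5.
Solving: y_cutting = 4.5, y_press time = 2.
Reduced cost of booklets: c₃ − yᵀa₃ = 5 − (4.5·1 + 2·2) = 5 − 8.5 = -3.5.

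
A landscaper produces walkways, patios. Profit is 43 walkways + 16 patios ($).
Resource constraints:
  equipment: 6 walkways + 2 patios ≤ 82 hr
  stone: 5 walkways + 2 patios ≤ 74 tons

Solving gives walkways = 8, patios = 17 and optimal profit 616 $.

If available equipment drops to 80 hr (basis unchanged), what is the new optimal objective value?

610

Check each constraint at x*: equipment 82/82 (tight); stone 74/74 (tight).
From A_Bᵀ y = c: 6·y_equipment + 5·y_stone = 43; 2·y_equipment + 2·y_stone = 16.
This yields shadow prices y_equipment = 3, y_stone = 5.
Δz = y_equipment·Δb = 3 × (-2) = -6, so new z* = 616 − 6 = 610.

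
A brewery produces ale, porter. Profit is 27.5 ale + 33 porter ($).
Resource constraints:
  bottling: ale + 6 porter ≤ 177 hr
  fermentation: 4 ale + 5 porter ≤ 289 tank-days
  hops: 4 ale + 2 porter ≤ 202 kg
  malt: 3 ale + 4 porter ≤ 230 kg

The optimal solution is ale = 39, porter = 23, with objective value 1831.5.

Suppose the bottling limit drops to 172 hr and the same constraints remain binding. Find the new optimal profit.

Binding: bottling and hops. Non-binding: fermentation (18 unused), malt (21 unused).
Slack constraints have shadow price 0 (complementary slackness).
The binding rows give the dual system: 1·y_bottling + 4·y_hops = 27.5 and 6·y_bottling + 2·y_hops = 33.
Solving: y_bottling = 3.5, y_hops = 6.
Δz = y_bottling·Δb = 3.5 × (-5) = -17.5, so new z* = 1831.5 − 17.5 = 1814.

1814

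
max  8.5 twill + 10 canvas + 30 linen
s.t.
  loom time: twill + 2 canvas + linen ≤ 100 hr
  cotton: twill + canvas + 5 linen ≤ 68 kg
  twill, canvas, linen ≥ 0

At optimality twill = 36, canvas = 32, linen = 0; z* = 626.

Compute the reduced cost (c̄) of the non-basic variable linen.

At the optimum: loom time uses 100 of 100 (binding); cotton uses 68 of 68 (binding).
From A_Bᵀ y = c: 1·y_loom time + 1·y_cotton = 8.5; 2·y_loom time + 1·y_cotton = 10.
Solving: y_loom time = 1.5, y_cotton = 7.
Reduced cost of linen: c₃ − yᵀa₃ = 30 − (1.5·1 + 7·5) = 30 − 36.5 = -6.5.

-6.5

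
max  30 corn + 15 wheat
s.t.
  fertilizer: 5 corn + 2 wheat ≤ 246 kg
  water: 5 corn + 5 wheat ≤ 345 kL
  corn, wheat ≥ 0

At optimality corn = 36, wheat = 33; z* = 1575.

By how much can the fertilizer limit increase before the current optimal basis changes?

99

Binding constraints: fertilizer, water. The basis is B = [[5,2],[5,5]] with det 15.
Per unit increase in fertilizer, x* moves by d = (0.3333, -0.3333).
The basis stays optimal until wheat reaches 0; allowable increase = 99 kg.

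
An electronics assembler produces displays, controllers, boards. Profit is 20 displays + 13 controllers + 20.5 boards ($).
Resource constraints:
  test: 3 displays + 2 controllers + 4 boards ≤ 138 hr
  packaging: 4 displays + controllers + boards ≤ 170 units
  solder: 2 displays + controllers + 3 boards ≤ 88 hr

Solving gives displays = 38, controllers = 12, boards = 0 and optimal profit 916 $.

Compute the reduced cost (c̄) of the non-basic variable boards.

-6.5

At the optimum: test uses 138 of 138 (binding); packaging uses 164 of 170 (slack = 6); solder uses 88 of 88 (binding).
By complementary slackness, y = 0 for the non-binding constraint.
From A_Bᵀ y = c: 3·y_test + 2·y_solder = 20; 2·y_test + 1·y_solder = 13.
This yields shadow prices y_test = 6, y_solder = 1.
Reduced cost of boards: c₃ − yᵀa₃ = 20.5 − (6·4 + 1·3) = 20.5 − 27 = -6.5.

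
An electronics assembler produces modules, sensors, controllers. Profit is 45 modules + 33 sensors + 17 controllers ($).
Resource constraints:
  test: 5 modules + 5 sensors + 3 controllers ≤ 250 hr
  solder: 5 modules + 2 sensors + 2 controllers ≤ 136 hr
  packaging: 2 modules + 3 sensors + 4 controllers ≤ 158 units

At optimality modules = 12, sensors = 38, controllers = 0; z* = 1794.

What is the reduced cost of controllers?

-6

Binding: test and solder. Non-binding: packaging (20 unused).
By complementary slackness, y = 0 for the non-binding constraint.
The binding rows give the dual system: 5·y_test + 5·y_solder = 45 and 5·y_test + 2·y_solder = 33.
→ y_test = 5 and y_solder = 4.
Reduced cost of controllers: c₃ − yᵀa₃ = 17 − (5·3 + 4·2) = 17 − 23 = -6.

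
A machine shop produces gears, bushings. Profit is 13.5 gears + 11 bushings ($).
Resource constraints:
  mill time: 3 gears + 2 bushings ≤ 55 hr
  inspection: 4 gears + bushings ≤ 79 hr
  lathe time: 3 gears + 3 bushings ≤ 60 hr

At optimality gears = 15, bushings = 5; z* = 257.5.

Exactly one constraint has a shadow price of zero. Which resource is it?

mill time: 55/55 (binding)
inspection: 65/79 (slack 14)
lathe time: 60/60 (binding)
By complementary slackness, a constraint with positive slack has shadow price 0 → inspection.

inspection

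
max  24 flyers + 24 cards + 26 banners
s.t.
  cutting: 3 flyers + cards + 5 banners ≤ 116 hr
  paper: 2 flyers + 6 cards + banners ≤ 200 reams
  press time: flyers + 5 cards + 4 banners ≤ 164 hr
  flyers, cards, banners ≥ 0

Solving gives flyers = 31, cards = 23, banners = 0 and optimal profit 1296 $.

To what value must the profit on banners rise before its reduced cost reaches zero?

33

At the optimum: cutting uses 116 of 116 (binding); paper uses 200 of 200 (binding); press time uses 146 of 164 (slack = 18).
By complementary slackness, y = 0 for the non-binding constraint.
The binding rows give the dual system: 3·y_cutting + 2·y_paper = 24 and 1·y_cutting + 6·y_paper = 24.
This yields shadow prices y_cutting = 6, y_paper = 3.
banners enters the basis when its profit ≥ yᵀa₃ = 6·5 + 3·1 = 33.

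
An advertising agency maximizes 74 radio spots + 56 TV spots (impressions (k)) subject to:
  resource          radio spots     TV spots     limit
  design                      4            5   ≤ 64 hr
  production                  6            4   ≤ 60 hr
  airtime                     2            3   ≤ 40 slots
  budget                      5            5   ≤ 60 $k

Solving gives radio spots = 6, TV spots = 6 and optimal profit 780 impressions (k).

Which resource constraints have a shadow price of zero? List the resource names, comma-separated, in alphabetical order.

airtime, design

design: 54/64 (slack 10)
production: 60/60 (binding)
airtime: 30/40 (slack 10)
budget: 60/60 (binding)
By complementary slackness, a constraint with positive slack has shadow price 0 → airtime, design.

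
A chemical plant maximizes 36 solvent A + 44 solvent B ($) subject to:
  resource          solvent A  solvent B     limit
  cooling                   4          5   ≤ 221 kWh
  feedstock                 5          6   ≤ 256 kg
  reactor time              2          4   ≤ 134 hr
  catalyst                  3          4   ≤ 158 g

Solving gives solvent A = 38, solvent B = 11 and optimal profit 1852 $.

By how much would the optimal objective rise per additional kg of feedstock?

6

Binding: feedstock and catalyst. Non-binding: cooling (14 unused), reactor time (14 unused).
By complementary slackness, y = 0 for the non-binding constraints.
Dual feasibility on the basic columns requires 5·y_feedstock + 3·y_catalyst = 36, 6·y_feedstock + 4·y_catalyst = 44.
Solving: y_feedstock = 6, y_catalyst = 2.
Shadow price of feedstock = 6.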